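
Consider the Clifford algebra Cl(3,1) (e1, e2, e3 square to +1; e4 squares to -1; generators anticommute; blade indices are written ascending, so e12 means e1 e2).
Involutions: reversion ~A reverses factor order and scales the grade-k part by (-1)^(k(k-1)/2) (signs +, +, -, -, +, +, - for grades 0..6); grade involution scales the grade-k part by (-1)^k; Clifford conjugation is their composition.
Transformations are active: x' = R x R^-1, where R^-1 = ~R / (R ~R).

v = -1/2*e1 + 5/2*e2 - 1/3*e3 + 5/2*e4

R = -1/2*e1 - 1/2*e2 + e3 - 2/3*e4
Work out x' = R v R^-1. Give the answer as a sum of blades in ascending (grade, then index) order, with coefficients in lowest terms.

~R = -1/2*e1 - 1/2*e2 + e3 - 2/3*e4, and R ~R = 19/18, so R^-1 = ~R / (19/18).
R v = 1/3 - 3/2*e12 + 2/3*e13 - 19/12*e14 - 7/3*e23 + 5/12*e24 + 41/18*e34
Answer: 7/38*e1 - 107/38*e2 + 55/57*e3 - 111/38*e4


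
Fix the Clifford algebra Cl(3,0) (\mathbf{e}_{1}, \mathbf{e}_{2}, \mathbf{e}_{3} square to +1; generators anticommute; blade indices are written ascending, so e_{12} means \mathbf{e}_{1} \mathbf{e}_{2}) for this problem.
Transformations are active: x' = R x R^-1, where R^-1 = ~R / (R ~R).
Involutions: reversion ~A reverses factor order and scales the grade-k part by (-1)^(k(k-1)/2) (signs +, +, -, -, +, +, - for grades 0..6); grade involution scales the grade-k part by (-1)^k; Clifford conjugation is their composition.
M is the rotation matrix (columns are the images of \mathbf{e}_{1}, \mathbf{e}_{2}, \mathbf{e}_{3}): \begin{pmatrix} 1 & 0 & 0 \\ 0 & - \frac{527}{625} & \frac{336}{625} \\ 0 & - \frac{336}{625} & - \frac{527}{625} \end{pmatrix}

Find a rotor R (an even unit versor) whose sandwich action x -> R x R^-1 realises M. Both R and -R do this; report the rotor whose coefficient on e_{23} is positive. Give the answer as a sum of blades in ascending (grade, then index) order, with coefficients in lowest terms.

Method: write R = a + b12*e_{12} + b13*e_{13} + b23*e_{23} with a^2 + b12^2 + b13^2 + b23^2 = 1 (so R^-1 = ~R). Expanding the columns R e_j ~R gives tr M = 4a^2 - 1 and, from the antisymmetric part, M21 - M12 = -4a*b12, M13 - M31 = 4a*b13, M32 - M23 = -4a*b23.
Here tr M = -\frac{429}{625}, so a^2 = (1 + tr M)/4 = \frac{49}{625} and a = ±\frac{7}{25}. Taking a = \frac{7}{25}: M21 - M12 = 0, M13 - M31 = 0, M32 - M23 = -\frac{672}{625}, giving b12 = 0, b13 = 0, b23 = \frac{24}{25}, i.e. R = \frac{7}{25} + \frac{24}{25} e_{23}.
Its e_{23} coefficient is already positive.
Answer: \frac{7}{25} + \frac{24}{25} e_{23}. Uniqueness: Spin(3) -> SO(3) maps R and -R to the same rotation of trace -\frac{429}{625}; fixing the sign of the e_{23} coefficient removes the ambiguity.


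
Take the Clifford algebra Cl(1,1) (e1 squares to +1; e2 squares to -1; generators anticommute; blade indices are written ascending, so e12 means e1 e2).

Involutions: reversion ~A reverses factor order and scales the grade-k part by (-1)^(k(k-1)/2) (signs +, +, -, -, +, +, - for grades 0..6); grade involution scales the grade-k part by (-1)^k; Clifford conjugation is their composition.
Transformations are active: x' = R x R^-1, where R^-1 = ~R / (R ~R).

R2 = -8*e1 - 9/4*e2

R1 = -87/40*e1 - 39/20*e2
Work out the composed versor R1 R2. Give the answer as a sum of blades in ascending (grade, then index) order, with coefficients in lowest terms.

Distribute over the terms of R1 (each basis-blade product reordered to ascending indices, repeated generators contracted through their squares):
(-87/40*e1) R2 = 87/5 + 783/160*e12
(-39/20*e2) R2 = -351/80 - 78/5*e12
Summing the partial products and collecting blades:
Answer: 1041/80 - 1713/160*e12


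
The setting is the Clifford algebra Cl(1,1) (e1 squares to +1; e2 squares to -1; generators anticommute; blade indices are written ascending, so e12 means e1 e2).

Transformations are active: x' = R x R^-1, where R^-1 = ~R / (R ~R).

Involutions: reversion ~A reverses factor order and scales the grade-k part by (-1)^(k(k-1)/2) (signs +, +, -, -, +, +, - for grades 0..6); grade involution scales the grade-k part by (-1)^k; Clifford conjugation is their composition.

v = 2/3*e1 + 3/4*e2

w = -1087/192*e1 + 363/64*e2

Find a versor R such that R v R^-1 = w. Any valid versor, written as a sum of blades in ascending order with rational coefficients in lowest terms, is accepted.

A norm check does it: q(v) = q(w) = -17/144, hence R = v + w = -959/192*e1 + 411/64*e2 realises the map — parallel part kept, (v - w)/2 negated, v carried to w.
Answer: -959/192*e1 + 411/64*e2


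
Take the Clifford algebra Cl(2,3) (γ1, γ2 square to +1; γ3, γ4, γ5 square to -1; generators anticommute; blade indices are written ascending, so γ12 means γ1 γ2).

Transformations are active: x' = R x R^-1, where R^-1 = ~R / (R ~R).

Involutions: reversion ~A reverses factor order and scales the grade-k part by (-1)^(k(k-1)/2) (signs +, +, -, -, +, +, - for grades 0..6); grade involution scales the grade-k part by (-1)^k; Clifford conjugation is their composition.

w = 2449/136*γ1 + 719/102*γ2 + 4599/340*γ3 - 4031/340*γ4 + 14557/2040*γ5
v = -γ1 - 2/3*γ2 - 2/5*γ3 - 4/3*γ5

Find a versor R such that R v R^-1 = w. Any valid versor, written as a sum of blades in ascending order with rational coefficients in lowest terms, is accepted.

R = v + w = 2313/136*γ1 + 217/34*γ2 + 4463/340*γ3 - 4031/340*γ4 + 11837/2040*γ5 works: the equal norms (-37/75) guarantee its sandwich swaps v into w.
Answer: 2313/136*γ1 + 217/34*γ2 + 4463/340*γ3 - 4031/340*γ4 + 11837/2040*γ5


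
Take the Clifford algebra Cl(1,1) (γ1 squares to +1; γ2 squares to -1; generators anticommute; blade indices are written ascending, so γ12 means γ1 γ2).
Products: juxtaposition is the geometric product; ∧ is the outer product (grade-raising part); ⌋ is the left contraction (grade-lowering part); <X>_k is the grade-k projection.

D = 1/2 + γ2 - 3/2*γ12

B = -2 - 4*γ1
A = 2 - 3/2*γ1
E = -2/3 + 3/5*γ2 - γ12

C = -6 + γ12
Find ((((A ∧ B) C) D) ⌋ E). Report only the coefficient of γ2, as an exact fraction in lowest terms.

step 1: -4 - 5*γ1
step 2: 24 + 30*γ1 - 5*γ2 - 4*γ12
step 3: 23 + 53/2*γ1 - 47/2*γ2 - 8*γ12
step 4: 203/30 + 47/2*γ1 - 127/10*γ2 - 23*γ12
Answer: -127/10


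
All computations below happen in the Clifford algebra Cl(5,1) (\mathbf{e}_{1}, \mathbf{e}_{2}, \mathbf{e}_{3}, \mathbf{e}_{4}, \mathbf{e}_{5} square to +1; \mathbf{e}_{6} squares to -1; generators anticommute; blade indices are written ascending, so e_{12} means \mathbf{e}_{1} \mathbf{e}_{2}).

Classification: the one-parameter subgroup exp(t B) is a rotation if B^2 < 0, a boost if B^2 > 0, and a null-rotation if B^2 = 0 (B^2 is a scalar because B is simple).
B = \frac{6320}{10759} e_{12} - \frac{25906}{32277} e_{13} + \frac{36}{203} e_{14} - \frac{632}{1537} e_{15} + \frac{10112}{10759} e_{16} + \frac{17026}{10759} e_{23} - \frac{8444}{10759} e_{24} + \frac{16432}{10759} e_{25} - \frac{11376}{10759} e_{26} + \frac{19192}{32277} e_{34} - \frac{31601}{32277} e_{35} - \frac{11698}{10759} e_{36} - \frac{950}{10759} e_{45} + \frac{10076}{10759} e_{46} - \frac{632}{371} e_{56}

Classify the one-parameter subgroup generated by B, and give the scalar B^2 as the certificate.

B^2 term by term: the squares give (\frac{6320}{10759})^2*(e_{12})^2 + (-\frac{25906}{32277})^2*(e_{13})^2 + (\frac{36}{203})^2*(e_{14})^2 + (-\frac{632}{1537})^2*(e_{15})^2 + (\frac{10112}{10759})^2*(e_{16})^2 + (\frac{17026}{10759})^2*(e_{23})^2 + (-\frac{8444}{10759})^2*(e_{24})^2 + (\frac{16432}{10759})^2*(e_{25})^2 + (-\frac{11376}{10759})^2*(e_{26})^2 + (\frac{19192}{32277})^2*(e_{34})^2 + (-\frac{31601}{32277})^2*(e_{35})^2 + (-\frac{11698}{10759})^2*(e_{36})^2 + (-\frac{950}{10759})^2*(e_{45})^2 + (\frac{10076}{10759})^2*(e_{46})^2 + (-\frac{632}{371})^2*(e_{56})^2 = \frac{39942400}{115756081}*(-1) + \frac{671120836}{1041804729}*(-1) + \frac{1296}{41209}*(-1) + \frac{399424}{2362369}*(-1) + \frac{102252544}{115756081}*(+1) + \frac{289884676}{115756081}*(-1) + \frac{71301136}{115756081}*(-1) + \frac{270010624}{115756081}*(-1) + \frac{129413376}{115756081}*(+1) + \frac{368332864}{1041804729}*(-1) + \frac{998623201}{1041804729}*(-1) + \frac{136843204}{115756081}*(+1) + \frac{902500}{115756081}*(-1) + \frac{101525776}{115756081}*(+1) + \frac{399424}{137641}*(+1) = -1 (each basis 2-blade squares to minus the product of its generators' squares); cross terms between blades sharing an index anticommute and cancel; the commuting (index-disjoint) pairs give grade-4 terms 2*c*c'*(blade product), which cancel blade by blade — e_{1234}: \frac{242586880}{347268243} - \frac{437500528}{347268243} + \frac{1225872}{2184077} = 0; e_{1235}: -\frac{399436640}{347268243} + \frac{851374784}{347268243} - \frac{21520864}{16536583} = 0; e_{1236}: -\frac{147862720}{115756081} - \frac{196471104}{115756081} + \frac{344333824}{115756081} = 0; e_{1245}: -\frac{12008000}{115756081} - \frac{1183104}{2184077} + \frac{10673216}{16536583} = 0; e_{1246}: \frac{127360640}{115756081} + \frac{819072}{2184077} - \frac{170771456}{115756081} = 0; e_{1256}: -\frac{7988480}{3991589} - \frac{14379264}{16536583} + \frac{332320768}{115756081} = 0; e_{1345}: \frac{49221400}{347268243} + \frac{758424}{2184077} - \frac{24258688}{49609749} = 0; e_{1346}: -\frac{522057712}{347268243} + \frac{842256}{2184077} + \frac{388139008}{347268243} = 0; e_{1356}: \frac{32745184}{11974767} - \frac{14786272}{16536583} - \frac{639098624}{347268243} = 0; e_{1456}: -\frac{45504}{75313} + \frac{12736064}{16536583} - \frac{19212800}{115756081} = 0; e_{2345}: -\frac{32349400}{115756081} - \frac{533677688}{347268243} + \frac{630725888}{347268243} = 0; e_{2346}: \frac{343107952}{115756081} - \frac{197555824}{115756081} - \frac{145552128}{115756081} = 0; e_{2356}: -\frac{21520864}{3991589} + \frac{384443072}{115756081} + \frac{239661984}{115756081} = 0; e_{2456}: \frac{10673216}{3991589} - \frac{331137664}{115756081} + \frac{21614400}{115756081} = 0; e_{3456}: -\frac{24258688}{11974767} + \frac{636823352}{347268243} + \frac{22226200}{115756081} = 0 — confirming B is simple. So B^2 = -1.
Answer: rotation, certificate B^2 = -1. Certificate logic: -1 is a conjugation-invariant scalar, so its sign fixes rotation versus boost versus null-rotation outright.


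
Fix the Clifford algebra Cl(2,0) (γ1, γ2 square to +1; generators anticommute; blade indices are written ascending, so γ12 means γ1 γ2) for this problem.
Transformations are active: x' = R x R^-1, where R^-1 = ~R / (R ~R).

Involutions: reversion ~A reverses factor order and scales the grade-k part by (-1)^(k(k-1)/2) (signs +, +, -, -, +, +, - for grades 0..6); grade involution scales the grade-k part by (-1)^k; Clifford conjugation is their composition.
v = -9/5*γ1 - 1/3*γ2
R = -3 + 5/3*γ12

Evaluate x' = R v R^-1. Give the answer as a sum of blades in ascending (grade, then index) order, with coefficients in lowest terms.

~R = -3 - 5/3*γ12, and R ~R = 106/9, so R^-1 = ~R / (106/9).
R v = 218/45*γ1 + 4*γ2
Answer: -177/265*γ1 - 271/159*γ2


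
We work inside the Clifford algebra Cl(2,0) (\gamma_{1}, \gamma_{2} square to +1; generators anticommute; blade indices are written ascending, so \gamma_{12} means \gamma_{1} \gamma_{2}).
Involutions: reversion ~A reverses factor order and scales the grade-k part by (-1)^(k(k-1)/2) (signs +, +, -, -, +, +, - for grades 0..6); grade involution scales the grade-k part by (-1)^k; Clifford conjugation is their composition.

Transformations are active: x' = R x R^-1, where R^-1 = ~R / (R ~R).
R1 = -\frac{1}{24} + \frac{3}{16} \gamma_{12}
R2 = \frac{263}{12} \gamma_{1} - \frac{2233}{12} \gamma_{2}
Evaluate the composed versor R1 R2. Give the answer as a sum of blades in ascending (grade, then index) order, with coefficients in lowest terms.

Distribute over the terms of R1 (each basis-blade product reordered to ascending indices, repeated generators contracted through their squares):
(-\frac{1}{24}) R2 = -\frac{263}{288} \gamma_{1} + \frac{2233}{288} \gamma_{2}
(\frac{3}{16} \gamma_{12}) R2 = -\frac{2233}{64} \gamma_{1} - \frac{263}{64} \gamma_{2}
Summing the partial products and collecting blades:
Answer: -\frac{20623}{576} \gamma_{1} + \frac{2099}{576} \gamma_{2}


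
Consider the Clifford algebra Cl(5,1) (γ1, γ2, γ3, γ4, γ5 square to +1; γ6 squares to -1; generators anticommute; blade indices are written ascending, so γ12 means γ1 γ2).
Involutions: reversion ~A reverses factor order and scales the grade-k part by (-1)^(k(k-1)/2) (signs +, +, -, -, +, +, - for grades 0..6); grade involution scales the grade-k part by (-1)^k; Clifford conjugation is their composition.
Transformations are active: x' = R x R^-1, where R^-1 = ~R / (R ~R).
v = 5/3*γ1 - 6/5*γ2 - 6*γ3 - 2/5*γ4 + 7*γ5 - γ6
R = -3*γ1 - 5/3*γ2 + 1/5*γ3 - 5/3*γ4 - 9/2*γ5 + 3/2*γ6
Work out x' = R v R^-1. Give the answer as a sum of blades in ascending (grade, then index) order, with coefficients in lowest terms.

~R = -3*γ1 - 5/3*γ2 + 1/5*γ3 - 5/3*γ4 - 9/2*γ5 + 3/2*γ6, and R ~R = 7334/225, so R^-1 = ~R / (7334/225).
R v = -503/15 + 287/45*γ12 + 53/3*γ13 + 179/45*γ14 - 27/2*γ15 + 1/2*γ16 + 256/25*γ23 - 4/3*γ24 - 256/15*γ25 + 52/15*γ26 - 252/25*γ34 - 128/5*γ35 + 44/5*γ36 - 202/15*γ45 + 34/15*γ46 - 6*γ56
Answer: 49570/11001*γ1 + 84877/18335*γ2 + 20493/3667*γ3 + 70209/18335*γ4 + 16567/7334*γ5 - 15301/7334*γ6


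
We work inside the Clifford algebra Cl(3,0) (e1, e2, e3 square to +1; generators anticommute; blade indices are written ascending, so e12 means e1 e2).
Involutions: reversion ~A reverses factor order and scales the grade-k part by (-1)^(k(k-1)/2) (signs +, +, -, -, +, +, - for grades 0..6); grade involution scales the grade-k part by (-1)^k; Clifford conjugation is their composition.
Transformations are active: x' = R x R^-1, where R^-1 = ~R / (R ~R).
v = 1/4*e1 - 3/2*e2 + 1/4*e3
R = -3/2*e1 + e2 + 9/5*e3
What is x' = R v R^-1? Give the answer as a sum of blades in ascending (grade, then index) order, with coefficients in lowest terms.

~R = -3/2*e1 + e2 + 9/5*e3, and R ~R = 649/100, so R^-1 = ~R / (649/100).
R v = -57/40 + 2*e12 - 33/40*e13 + 59/20*e23
Answer: 1061/2596*e1 + 1377/1298*e2 - 2701/2596*e3


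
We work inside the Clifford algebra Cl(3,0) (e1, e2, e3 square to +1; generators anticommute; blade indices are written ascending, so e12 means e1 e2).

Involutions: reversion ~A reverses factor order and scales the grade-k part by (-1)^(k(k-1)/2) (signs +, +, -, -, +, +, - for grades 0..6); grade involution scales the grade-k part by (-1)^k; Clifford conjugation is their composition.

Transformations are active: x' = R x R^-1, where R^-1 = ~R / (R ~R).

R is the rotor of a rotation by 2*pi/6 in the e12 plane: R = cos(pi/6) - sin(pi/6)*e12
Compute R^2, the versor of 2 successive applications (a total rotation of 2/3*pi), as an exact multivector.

Half-angle bookkeeping: 2 applications in e12 add up to rotor phase 2*pi/6 = pi/3, so R^2 = cos(pi/3) - sin(pi/3)*e12.
cos(pi/3) = 1/2 and sin(pi/3) = sqrt(3)/2, so R^2 = 1/2 - sqrt(3)/2*e12. The net rotation is 2/3*pi; the rotor keeps the half-angle phase exactly.
Answer: 1/2 - sqrt(3)/2*e12


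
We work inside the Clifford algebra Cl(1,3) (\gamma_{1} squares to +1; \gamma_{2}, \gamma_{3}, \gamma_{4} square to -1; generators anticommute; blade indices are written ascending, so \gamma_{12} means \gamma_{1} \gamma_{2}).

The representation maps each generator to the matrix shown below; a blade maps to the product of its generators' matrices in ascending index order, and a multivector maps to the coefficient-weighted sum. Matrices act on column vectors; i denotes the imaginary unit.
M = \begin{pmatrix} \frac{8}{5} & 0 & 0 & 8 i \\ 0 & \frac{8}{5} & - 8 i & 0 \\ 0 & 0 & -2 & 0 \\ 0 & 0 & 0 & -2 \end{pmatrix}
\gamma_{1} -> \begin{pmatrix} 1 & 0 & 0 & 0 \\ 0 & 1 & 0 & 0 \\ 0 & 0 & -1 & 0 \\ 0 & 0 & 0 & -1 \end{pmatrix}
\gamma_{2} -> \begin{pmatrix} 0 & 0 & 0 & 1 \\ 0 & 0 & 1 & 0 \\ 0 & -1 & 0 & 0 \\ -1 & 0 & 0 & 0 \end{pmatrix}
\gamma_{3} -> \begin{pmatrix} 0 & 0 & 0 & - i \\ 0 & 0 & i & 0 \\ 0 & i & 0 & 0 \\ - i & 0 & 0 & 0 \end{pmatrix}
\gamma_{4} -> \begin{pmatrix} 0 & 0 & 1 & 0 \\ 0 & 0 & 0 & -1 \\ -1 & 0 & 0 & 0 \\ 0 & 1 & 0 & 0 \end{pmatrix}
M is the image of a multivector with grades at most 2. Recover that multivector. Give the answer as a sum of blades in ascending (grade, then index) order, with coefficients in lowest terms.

Method: the blade images are trace-orthogonal — tr(rho(e_A) rho(e_B)^-1) = 4 if A = B and 0 otherwise — and rho(e_A)^-1 = (e_A)^2 * rho(e_A) with (e_A)^2 = +1 or -1, so the coefficient of e_A in the preimage is (e_A)^2 * tr(M rho(e_A))/4.
Nonzero projections over blades of grade <= 2: 1: (1)^2 = +1, tr(M 1) = - \frac{4}{5}, coefficient -\frac{1}{5}; \gamma_{1}: (\gamma_{1})^2 = +1, tr(M rho(\gamma_{1})) = \frac{36}{5}, coefficient \frac{9}{5}; \gamma_{3}: (\gamma_{3})^2 = -1, tr(M rho(\gamma_{3})) = 16, coefficient -4; \gamma_{13}: (\gamma_{13})^2 = +1, tr(M rho(\gamma_{13})) = -16, coefficient -4. Every other blade of grade <= 2 projects to 0.
Answer: -\frac{1}{5} + \frac{9}{5} \gamma_{1} - 4 \gamma_{3} - 4 \gamma_{13}


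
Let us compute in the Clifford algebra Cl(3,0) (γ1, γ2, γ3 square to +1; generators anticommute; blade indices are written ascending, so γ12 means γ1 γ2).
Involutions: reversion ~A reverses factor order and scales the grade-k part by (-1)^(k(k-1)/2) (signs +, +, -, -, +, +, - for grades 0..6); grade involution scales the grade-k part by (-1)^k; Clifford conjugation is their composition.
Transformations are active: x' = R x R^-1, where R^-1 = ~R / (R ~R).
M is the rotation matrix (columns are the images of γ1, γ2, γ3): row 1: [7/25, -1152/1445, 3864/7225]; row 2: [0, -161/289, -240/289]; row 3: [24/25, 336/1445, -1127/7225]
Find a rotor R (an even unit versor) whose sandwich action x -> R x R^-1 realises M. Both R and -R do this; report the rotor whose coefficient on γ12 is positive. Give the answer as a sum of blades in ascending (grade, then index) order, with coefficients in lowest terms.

Method: write R = a + b12*γ12 + b13*γ13 + b23*γ23 with a^2 + b12^2 + b13^2 + b23^2 = 1 (so R^-1 = ~R). Expanding the columns R e_j ~R gives tr M = 4a^2 - 1 and, from the antisymmetric part, M21 - M12 = -4a*b12, M13 - M31 = 4a*b13, M32 - M23 = -4a*b23.
Here tr M = -3129/7225, so a^2 = (1 + tr M)/4 = 1024/7225 and a = ±32/85. Taking a = 32/85: M21 - M12 = 1152/1445, M13 - M31 = -3072/7225, M32 - M23 = 1536/1445, giving b12 = -9/17, b13 = -24/85, b23 = -12/17, i.e. R = 32/85 - 9/17*γ12 - 24/85*γ13 - 12/17*γ23.
Its γ12 coefficient is negative, so report the other preimage -R.
Answer: -32/85 + 9/17*γ12 + 24/85*γ13 + 12/17*γ23. Uniqueness: Spin(3) -> SO(3) maps R and -R to the same rotation of trace -3129/7225; fixing the sign of the γ12 coefficient removes the ambiguity.


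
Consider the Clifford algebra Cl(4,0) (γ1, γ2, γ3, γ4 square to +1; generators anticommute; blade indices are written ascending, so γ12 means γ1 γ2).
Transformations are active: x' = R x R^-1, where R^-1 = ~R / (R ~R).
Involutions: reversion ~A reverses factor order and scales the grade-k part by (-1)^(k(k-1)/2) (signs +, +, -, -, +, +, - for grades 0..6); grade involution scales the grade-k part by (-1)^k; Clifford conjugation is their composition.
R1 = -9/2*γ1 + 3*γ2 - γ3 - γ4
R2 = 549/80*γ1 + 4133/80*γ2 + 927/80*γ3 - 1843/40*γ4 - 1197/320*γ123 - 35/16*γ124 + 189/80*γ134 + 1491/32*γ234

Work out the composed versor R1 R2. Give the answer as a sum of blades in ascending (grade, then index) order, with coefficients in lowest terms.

Distribute over the terms of R1 (each basis-blade product reordered to ascending indices, repeated generators contracted through their squares):
(-9/2*γ1) R2 = -4941/160 - 37197/160*γ12 - 8343/160*γ13 + 16587/80*γ14 + 10773/640*γ23 + 315/32*γ24 - 1701/160*γ34 - 13419/64*γ1234
(3*γ2) R2 = 12399/80 - 1647/80*γ12 + 3591/320*γ13 + 105/16*γ14 + 2781/80*γ23 - 5529/40*γ24 + 4473/32*γ34 - 567/80*γ1234
(-γ3) R2 = -927/80 + 1197/320*γ12 + 549/80*γ13 + 189/80*γ14 + 4133/80*γ23 + 1491/32*γ24 + 1843/40*γ34 + 35/16*γ1234
(-γ4) R2 = 1843/40 + 35/16*γ12 - 189/80*γ13 + 549/80*γ14 - 1491/32*γ23 + 4133/80*γ24 + 927/80*γ34 - 1197/320*γ1234
Summing the partial products and collecting blades:
Answer: 5075/32 - 15817/64*γ12 - 2331/64*γ13 + 1785/8*γ14 + 7253/128*γ23 - 241/8*γ24 + 2989/16*γ34 - 3493/16*γ1234


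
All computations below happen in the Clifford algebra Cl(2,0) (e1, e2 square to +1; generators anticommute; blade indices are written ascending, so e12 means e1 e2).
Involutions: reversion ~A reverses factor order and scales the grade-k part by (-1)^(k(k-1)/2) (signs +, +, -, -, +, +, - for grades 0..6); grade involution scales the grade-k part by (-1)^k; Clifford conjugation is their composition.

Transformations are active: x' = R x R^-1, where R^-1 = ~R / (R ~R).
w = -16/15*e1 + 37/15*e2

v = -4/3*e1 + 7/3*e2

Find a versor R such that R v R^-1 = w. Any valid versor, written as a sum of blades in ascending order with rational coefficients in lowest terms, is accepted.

Equal squares first: v^2 = w^2 = 65/9. Then v + w = -12/5*e1 + 24/5*e2 is a versor taking v to w, provided it is invertible.
Answer: -12/5*e1 + 24/5*e2


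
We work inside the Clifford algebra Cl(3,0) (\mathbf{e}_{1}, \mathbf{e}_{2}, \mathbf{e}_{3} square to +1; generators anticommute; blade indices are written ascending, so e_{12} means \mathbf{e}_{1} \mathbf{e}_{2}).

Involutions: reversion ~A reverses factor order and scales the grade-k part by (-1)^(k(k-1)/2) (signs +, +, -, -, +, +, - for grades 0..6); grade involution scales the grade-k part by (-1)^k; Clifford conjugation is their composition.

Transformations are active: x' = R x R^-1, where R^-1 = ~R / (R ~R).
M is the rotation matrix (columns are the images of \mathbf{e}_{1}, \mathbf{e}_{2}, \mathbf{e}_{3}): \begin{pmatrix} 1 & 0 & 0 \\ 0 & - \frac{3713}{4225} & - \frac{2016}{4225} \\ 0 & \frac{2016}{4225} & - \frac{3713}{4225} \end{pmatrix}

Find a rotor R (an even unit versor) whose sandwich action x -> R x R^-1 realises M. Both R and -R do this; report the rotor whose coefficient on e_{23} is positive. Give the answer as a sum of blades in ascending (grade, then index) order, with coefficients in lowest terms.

Method: write R = a + b12*e_{12} + b13*e_{13} + b23*e_{23} with a^2 + b12^2 + b13^2 + b23^2 = 1 (so R^-1 = ~R). Expanding the columns R e_j ~R gives tr M = 4a^2 - 1 and, from the antisymmetric part, M21 - M12 = -4a*b12, M13 - M31 = 4a*b13, M32 - M23 = -4a*b23.
Here tr M = -\frac{3201}{4225}, so a^2 = (1 + tr M)/4 = \frac{256}{4225} and a = ±\frac{16}{65}. Taking a = \frac{16}{65}: M21 - M12 = 0, M13 - M31 = 0, M32 - M23 = \frac{4032}{4225}, giving b12 = 0, b13 = 0, b23 = -\frac{63}{65}, i.e. R = \frac{16}{65} - \frac{63}{65} e_{23}.
Its e_{23} coefficient is negative, so report the other preimage -R.
Answer: -\frac{16}{65} + \frac{63}{65} e_{23}. Why the constraint matters: R and -R act identically through the sandwich — M has trace -\frac{3201}{4225} either way — so only the sign condition on e_{23} picks one of the two preimages.


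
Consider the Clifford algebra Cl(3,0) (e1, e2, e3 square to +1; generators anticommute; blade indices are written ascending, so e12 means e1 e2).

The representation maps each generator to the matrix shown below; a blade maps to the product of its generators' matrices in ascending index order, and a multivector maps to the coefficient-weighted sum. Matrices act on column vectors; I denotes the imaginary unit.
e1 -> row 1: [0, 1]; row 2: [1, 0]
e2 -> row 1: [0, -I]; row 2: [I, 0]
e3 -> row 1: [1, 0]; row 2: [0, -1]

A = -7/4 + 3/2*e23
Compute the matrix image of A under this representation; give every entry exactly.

Bivector images (products of the table entries): rho(e23) = rho(e2)rho(e3) = row 1: [0, I]; row 2: [I, 0].
M = (-7/4)*1 + (3/2)*rho(e23), summed entrywise (1 is the identity matrix):
Answer: row 1: [-7/4, 3*I/2]; row 2: [3*I/2, -7/4]


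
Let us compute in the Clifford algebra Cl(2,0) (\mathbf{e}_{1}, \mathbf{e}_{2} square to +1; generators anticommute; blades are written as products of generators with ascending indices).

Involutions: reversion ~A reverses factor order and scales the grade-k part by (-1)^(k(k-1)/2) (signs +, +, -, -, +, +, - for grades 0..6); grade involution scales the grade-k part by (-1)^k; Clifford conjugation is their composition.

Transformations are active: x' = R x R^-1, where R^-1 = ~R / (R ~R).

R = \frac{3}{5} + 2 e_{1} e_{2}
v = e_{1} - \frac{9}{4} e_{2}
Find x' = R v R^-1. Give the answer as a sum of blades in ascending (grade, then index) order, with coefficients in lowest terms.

~R = \frac{3}{5} - 2 e_{1} e_{2}, and R ~R = \frac{109}{25}, so R^-1 = ~R / (\frac{109}{25}).
R v = -\frac{39}{10} e_{1} - \frac{67}{20} e_{2}
Answer: -\frac{226}{109} e_{1} + \frac{579}{436} e_{2}


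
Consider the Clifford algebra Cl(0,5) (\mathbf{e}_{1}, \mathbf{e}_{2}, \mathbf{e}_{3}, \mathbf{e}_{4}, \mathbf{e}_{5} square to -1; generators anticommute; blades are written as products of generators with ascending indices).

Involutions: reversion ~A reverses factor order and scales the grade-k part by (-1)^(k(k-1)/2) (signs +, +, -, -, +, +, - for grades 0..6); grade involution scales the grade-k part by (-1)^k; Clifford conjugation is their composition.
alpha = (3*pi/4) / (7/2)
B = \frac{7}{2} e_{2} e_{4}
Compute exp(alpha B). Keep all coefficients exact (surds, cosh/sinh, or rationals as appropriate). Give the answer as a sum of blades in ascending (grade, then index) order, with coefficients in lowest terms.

B^2 = (\frac{7}{2})^2*(e_{2} e_{4})^2 = \frac{49}{4}*(-1) = -\frac{49}{4} (a basis 2-blade squares to minus the product of its generators' squares).
B^2 = -\frac{49}{4} — circular case — the even/odd split gives cos and sin: l = \frac{7}{2}, alpha*l = \frac{3 \pi}{4}, so exp(alpha B) = cos(\frac{3 \pi}{4}) + (sin(\frac{3 \pi}{4})/(\frac{7}{2}))*B = - \frac{\sqrt{2}}{2} + (\frac{\sqrt{2}}{7})*B.
Answer: - \frac{\sqrt{2}}{2} + \frac{\sqrt{2}}{2} e_{2} e_{4}


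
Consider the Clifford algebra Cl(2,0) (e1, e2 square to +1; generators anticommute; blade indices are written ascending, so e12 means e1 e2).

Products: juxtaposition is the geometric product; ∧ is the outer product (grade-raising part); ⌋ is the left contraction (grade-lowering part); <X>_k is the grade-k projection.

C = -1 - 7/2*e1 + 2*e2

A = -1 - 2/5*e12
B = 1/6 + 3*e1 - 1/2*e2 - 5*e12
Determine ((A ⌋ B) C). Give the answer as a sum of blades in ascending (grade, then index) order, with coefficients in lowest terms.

step 1: -13/6 - 3*e1 + 1/2*e2 + 5*e12
step 2: 41/3 + 247/12*e1 + 38/3*e2 - 37/4*e12
Answer: 41/3 + 247/12*e1 + 38/3*e2 - 37/4*e12


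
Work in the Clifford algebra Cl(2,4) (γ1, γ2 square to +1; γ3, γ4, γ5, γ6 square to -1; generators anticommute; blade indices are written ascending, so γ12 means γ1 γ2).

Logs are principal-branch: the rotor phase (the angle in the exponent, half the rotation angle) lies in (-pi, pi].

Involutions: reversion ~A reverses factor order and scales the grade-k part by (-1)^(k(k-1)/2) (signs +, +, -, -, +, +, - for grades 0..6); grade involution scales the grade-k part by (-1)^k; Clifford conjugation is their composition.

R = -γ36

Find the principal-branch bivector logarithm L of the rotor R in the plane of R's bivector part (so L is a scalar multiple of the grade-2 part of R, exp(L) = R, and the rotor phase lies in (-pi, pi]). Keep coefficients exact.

The scalar part of R is 0, which pins the rotor phase on the principal branch; dividing the bivector part by the sine of that phase recovers the unit plane, and L is the phase times that plane.
Concretely: cos(phase) = 0 gives phase = ±pi/2, and since phase/sin(phase) is even the sign is immaterial: L = (phase/sin(phase)) * <R>_2 = (pi/2) * <R>_2.
Answer: -pi/2*γ36


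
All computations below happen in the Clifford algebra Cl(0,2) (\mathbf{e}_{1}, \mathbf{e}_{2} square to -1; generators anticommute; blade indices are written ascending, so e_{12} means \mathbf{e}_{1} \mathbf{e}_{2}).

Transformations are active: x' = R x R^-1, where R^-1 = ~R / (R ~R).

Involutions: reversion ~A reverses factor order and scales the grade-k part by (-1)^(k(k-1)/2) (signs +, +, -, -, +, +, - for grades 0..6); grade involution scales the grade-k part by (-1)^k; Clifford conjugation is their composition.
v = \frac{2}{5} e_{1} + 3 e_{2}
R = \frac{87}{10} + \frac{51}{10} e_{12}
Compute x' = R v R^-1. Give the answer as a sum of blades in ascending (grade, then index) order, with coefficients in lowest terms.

~R = \frac{87}{10} - \frac{51}{10} e_{12}, and R ~R = \frac{1017}{10}, so R^-1 = ~R / (\frac{1017}{10}).
R v = -\frac{591}{50} e_{1} + \frac{1407}{50} e_{2}
Answer: -\frac{6843}{2825} e_{1} + \frac{5126}{2825} e_{2}


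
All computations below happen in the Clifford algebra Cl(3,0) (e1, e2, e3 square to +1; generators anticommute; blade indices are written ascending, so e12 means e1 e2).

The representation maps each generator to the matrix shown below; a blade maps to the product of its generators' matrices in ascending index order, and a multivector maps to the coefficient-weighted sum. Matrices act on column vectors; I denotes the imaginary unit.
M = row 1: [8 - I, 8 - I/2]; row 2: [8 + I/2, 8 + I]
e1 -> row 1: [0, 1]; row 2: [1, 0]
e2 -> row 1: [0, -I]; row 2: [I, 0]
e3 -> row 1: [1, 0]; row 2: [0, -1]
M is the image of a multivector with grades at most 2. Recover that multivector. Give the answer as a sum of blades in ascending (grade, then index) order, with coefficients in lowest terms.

Method: 1, rho(e1), rho(e2), rho(e3) form a trace-orthogonal basis of the 2x2 complex matrices (tr(X Y) = 2 if X = Y, else 0), so M = m0*1 + m1*rho(e1) + m2*rho(e2) + m3*rho(e3) with m0 = tr(M)/2 = 8, m1 = tr(M rho(e1))/2 = 8, m2 = tr(M rho(e2))/2 = 1/2, m3 = tr(M rho(e3))/2 = -I.
Multiplying table entries, the bivector images are rho(e12) = I*rho(e3), rho(e13) = -I*rho(e2), rho(e23) = I*rho(e1); with real blade coefficients the real parts of m0..m3 are the coefficients of 1, e1, e2, e3 and the imaginary parts give the bivectors (e23: Im m1, e13: -Im m2, e12: Im m3).
Answer: 8 + 8*e1 + 1/2*e2 - e12


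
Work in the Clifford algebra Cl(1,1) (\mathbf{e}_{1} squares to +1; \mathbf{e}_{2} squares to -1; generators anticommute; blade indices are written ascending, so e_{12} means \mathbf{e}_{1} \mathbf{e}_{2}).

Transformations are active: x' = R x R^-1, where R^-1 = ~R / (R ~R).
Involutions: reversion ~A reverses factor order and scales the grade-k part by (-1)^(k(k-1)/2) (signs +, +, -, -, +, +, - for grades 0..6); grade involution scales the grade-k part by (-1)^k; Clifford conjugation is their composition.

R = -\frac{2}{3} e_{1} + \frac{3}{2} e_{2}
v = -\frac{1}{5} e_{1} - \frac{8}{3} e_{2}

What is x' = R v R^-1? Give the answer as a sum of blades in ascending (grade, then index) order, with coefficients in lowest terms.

~R = -\frac{2}{3} e_{1} + \frac{3}{2} e_{2}, and R ~R = -\frac{65}{36}, so R^-1 = ~R / (-\frac{65}{36}).
R v = \frac{62}{15} + \frac{187}{90} e_{12}
Answer: \frac{1057}{325} e_{1} - \frac{4096}{975} e_{2}


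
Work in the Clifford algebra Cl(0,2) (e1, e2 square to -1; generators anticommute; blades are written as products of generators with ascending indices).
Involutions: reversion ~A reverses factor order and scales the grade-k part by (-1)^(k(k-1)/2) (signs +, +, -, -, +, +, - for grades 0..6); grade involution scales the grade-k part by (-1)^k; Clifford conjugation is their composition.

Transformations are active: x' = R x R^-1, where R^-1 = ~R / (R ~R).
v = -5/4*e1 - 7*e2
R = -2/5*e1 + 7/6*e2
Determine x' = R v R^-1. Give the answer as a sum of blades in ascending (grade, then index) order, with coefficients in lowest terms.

~R = -2/5*e1 + 7/6*e2, and R ~R = -1369/900, so R^-1 = ~R / (-1369/900).
R v = 23/3 + 511/120*e1 e2
Answer: 28925/5476*e1 - 6517/1369*e2


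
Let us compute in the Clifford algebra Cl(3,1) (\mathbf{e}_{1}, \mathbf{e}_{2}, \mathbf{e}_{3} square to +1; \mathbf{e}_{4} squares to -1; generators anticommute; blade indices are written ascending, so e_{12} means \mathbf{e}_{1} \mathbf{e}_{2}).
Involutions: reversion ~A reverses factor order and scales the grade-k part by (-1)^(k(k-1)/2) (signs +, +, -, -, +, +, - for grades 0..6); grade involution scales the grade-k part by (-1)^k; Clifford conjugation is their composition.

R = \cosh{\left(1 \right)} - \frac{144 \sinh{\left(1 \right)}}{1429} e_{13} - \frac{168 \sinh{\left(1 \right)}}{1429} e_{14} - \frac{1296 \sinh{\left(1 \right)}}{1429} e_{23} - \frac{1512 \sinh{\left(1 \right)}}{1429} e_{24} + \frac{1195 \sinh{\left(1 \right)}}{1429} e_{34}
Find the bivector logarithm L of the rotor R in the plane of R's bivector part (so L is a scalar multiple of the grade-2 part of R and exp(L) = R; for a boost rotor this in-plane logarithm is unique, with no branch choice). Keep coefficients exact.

The scalar part of R is \cosh{\left(1 \right)}, so cosh pins the rapidity up to sign — the sign comes from the bivector part; dividing that part by sinh of the rapidity yields the plane, and the in-plane L = rapidity * plane is unique because the two sign choices cancel.
Concretely: cosh(rapidity) = \cosh{\left(1 \right)} gives rapidity = ±1, and since rapidity/sinh(rapidity) is even the sign is immaterial: L = (rapidity/sinh(rapidity)) * <R>_2 = (\frac{1}{\sinh{\left(1 \right)}}) * <R>_2.
Answer: - \frac{144}{1429} e_{13} - \frac{168}{1429} e_{14} - \frac{1296}{1429} e_{23} - \frac{1512}{1429} e_{24} + \frac{1195}{1429} e_{34}


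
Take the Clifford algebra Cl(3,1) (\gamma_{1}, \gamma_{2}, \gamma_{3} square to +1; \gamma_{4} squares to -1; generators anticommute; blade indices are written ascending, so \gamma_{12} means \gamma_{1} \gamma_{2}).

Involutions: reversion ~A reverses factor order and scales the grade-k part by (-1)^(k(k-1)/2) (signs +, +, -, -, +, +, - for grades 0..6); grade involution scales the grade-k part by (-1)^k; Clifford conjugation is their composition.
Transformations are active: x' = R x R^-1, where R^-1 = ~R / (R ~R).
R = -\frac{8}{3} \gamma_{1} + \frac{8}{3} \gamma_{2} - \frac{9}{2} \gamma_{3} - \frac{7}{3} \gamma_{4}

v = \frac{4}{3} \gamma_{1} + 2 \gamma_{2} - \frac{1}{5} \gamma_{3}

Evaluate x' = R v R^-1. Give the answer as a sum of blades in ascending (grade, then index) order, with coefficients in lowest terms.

~R = -\frac{8}{3} \gamma_{1} + \frac{8}{3} \gamma_{2} - \frac{9}{2} \gamma_{3} - \frac{7}{3} \gamma_{4}, and R ~R = \frac{1045}{36}, so R^-1 = ~R / (\frac{1045}{36}).
R v = \frac{241}{90} - \frac{80}{9} \gamma_{12} + \frac{98}{15} \gamma_{13} + \frac{28}{9} \gamma_{14} + \frac{127}{15} \gamma_{23} + \frac{14}{3} \gamma_{24} - \frac{7}{15} \gamma_{34}
Answer: -\frac{28612}{15675} \gamma_{1} - \frac{23638}{15675} \gamma_{2} - \frac{3293}{5225} \gamma_{3} - \frac{6748}{15675} \gamma_{4}


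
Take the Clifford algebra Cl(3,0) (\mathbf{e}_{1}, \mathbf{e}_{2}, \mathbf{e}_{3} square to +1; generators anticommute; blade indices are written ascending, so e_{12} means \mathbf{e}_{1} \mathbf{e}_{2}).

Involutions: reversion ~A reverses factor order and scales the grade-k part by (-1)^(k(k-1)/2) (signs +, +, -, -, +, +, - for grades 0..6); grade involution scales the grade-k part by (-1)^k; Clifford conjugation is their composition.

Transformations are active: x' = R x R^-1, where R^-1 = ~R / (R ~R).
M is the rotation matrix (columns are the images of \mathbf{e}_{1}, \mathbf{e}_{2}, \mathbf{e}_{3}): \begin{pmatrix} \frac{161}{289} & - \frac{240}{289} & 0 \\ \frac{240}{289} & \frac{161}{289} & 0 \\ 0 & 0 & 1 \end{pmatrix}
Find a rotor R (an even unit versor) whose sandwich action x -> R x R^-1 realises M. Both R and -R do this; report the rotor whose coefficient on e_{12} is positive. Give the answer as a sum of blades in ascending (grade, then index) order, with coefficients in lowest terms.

Method: write R = a + b12*e_{12} + b13*e_{13} + b23*e_{23} with a^2 + b12^2 + b13^2 + b23^2 = 1 (so R^-1 = ~R). Expanding the columns R e_j ~R gives tr M = 4a^2 - 1 and, from the antisymmetric part, M21 - M12 = -4a*b12, M13 - M31 = 4a*b13, M32 - M23 = -4a*b23.
Here tr M = \frac{611}{289}, so a^2 = (1 + tr M)/4 = \frac{225}{289} and a = ±\frac{15}{17}. Taking a = \frac{15}{17}: M21 - M12 = \frac{480}{289}, M13 - M31 = 0, M32 - M23 = 0, giving b12 = -\frac{8}{17}, b13 = 0, b23 = 0, i.e. R = \frac{15}{17} - \frac{8}{17} e_{12}.
Its e_{12} coefficient is negative, so report the other preimage -R.
Answer: -\frac{15}{17} + \frac{8}{17} e_{12}. Uniqueness: Spin(3) -> SO(3) maps R and -R to the same rotation of trace \frac{611}{289}; fixing the sign of the e_{12} coefficient removes the ambiguity.


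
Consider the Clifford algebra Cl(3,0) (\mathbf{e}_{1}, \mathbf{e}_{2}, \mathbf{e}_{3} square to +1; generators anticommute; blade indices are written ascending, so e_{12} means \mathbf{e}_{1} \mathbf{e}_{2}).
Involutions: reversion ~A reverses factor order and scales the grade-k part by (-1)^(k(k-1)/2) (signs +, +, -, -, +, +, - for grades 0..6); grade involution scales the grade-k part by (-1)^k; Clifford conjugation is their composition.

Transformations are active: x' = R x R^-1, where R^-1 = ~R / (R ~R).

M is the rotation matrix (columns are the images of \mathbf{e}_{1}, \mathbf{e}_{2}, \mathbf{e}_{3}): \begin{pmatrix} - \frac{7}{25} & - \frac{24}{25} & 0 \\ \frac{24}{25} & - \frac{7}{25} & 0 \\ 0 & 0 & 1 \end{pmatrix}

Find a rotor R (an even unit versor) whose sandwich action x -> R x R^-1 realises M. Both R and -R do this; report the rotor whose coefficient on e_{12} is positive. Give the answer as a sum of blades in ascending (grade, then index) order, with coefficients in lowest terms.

Method: write R = a + b12*e_{12} + b13*e_{13} + b23*e_{23} with a^2 + b12^2 + b13^2 + b23^2 = 1 (so R^-1 = ~R). Expanding the columns R e_j ~R gives tr M = 4a^2 - 1 and, from the antisymmetric part, M21 - M12 = -4a*b12, M13 - M31 = 4a*b13, M32 - M23 = -4a*b23.
Here tr M = \frac{11}{25}, so a^2 = (1 + tr M)/4 = \frac{9}{25} and a = ±\frac{3}{5}. Taking a = \frac{3}{5}: M21 - M12 = \frac{48}{25}, M13 - M31 = 0, M32 - M23 = 0, giving b12 = -\frac{4}{5}, b13 = 0, b23 = 0, i.e. R = \frac{3}{5} - \frac{4}{5} e_{12}.
Its e_{12} coefficient is negative, so report the other preimage -R.
Answer: -\frac{3}{5} + \frac{4}{5} e_{12}. Why the constraint matters: R and -R act identically through the sandwich — M has trace \frac{11}{25} either way — so only the sign condition on e_{12} picks one of the two preimages.


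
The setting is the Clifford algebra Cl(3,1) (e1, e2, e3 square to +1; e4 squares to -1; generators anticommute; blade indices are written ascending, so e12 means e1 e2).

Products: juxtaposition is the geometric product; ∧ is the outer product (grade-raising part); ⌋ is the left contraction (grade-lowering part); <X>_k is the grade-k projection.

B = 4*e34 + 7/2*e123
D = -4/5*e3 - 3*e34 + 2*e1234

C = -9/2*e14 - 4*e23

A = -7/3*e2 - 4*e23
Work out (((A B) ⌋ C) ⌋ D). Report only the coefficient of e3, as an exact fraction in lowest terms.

step 1: 14*e1 + 49/6*e13 - 16*e24 - 28/3*e234
step 2: -63*e4
step 3: 189*e3 - 126*e123
Answer: 189


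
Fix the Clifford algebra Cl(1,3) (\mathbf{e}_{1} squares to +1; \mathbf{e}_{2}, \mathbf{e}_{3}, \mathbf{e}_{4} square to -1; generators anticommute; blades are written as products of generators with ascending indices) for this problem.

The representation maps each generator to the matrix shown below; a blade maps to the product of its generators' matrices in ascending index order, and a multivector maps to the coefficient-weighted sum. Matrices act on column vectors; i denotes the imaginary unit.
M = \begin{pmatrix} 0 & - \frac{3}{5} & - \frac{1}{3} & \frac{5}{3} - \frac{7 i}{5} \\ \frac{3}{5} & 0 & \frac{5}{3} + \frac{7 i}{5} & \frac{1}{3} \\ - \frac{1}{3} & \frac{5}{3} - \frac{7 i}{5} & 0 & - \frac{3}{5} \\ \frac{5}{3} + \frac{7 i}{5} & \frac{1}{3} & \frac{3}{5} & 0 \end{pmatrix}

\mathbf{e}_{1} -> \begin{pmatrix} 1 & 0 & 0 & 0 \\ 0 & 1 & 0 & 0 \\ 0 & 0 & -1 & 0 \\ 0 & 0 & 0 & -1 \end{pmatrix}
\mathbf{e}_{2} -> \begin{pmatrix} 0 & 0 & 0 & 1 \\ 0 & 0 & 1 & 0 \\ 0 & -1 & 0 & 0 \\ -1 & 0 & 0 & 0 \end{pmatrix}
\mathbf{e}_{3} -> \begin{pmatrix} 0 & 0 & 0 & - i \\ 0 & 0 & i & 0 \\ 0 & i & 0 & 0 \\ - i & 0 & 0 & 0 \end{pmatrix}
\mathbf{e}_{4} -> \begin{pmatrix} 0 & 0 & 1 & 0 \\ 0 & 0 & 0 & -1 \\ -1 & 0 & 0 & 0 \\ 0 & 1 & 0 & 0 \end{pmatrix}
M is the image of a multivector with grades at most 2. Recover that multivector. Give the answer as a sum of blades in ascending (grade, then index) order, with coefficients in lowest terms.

Method: the blade images are trace-orthogonal — tr(rho(e_A) rho(e_B)^-1) = 4 if A = B and 0 otherwise — and rho(e_A)^-1 = (e_A)^2 * rho(e_A) with (e_A)^2 = +1 or -1, so the coefficient of e_A in the preimage is (e_A)^2 * tr(M rho(e_A))/4.
Nonzero projections over blades of grade <= 2: e_{1} e_{2}: (e_{1} e_{2})^2 = +1, tr(M rho(e_{1} e_{2})) = \frac{20}{3}, coefficient \frac{5}{3}; e_{1} e_{3}: (e_{1} e_{3})^2 = +1, tr(M rho(e_{1} e_{3})) = \frac{28}{5}, coefficient \frac{7}{5}; e_{1} e_{4}: (e_{1} e_{4})^2 = +1, tr(M rho(e_{1} e_{4})) = - \frac{4}{3}, coefficient -\frac{1}{3}; e_{2} e_{4}: (e_{2} e_{4})^2 = -1, tr(M rho(e_{2} e_{4})) = \frac{12}{5}, coefficient -\frac{3}{5}. Every other blade of grade <= 2 projects to 0.
Answer: \frac{5}{3} e_{1} e_{2} + \frac{7}{5} e_{1} e_{3} - \frac{1}{3} e_{1} e_{4} - \frac{3}{5} e_{2} e_{4}
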